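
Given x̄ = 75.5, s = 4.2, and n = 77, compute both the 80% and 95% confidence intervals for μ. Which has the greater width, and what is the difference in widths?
95% CI is wider by 0.67

df = 76
80% CI: t* = 1.293, (74.88, 76.12), width = 2 · t* · s/√n = 1.24
95% CI: t* = 1.992, (74.55, 76.45), width = 2 · t* · s/√n = 1.91

The 95% CI is wider by 1.91 - 1.24 = 0.67.
Higher confidence requires a wider interval.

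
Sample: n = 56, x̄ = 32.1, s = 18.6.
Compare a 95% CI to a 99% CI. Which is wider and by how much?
99% CI is wider by 3.30

df = 55
95% CI: t* = 2.004, (27.12, 37.08), width = 2 · t* · s/√n = 9.96
99% CI: t* = 2.668, (25.47, 38.73), width = 2 · t* · s/√n = 13.26

The 99% CI is wider by 13.26 - 9.96 = 3.30.
Higher confidence requires a wider interval.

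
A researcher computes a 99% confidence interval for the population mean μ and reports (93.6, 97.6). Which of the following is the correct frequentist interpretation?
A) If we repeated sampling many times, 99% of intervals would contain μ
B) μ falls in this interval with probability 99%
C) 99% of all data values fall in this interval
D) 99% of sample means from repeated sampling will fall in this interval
A

A) Correct — this is the frequentist long-run coverage interpretation.
B) Wrong — μ is fixed; the randomness lives in the interval, not in μ.
C) Wrong — a CI is about the parameter μ, not individual data values.
D) Wrong — coverage applies to intervals containing μ, not to future x̄ values.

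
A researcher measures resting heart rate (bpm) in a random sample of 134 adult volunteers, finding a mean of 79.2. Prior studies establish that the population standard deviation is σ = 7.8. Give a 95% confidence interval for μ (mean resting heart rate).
(77.88, 80.52)

z-interval (σ known):
z* = 1.960 for 95% confidence

Margin of error = z* · σ/√n = 1.960 · 7.8/√134 = 1.32

CI: (79.2 - 1.32, 79.2 + 1.32) = (77.88, 80.52)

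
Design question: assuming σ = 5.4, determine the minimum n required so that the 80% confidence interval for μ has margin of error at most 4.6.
n ≥ 3

For margin E ≤ 4.6:
n ≥ (z* · σ / E)²
n ≥ (1.282 · 5.4 / 4.6)²
n ≥ 2.26

Minimum n = 3 (rounding up)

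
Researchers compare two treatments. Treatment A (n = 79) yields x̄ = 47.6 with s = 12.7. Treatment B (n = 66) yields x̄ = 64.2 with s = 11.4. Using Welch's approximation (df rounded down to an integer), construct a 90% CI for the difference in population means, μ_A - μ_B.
(-19.92, -13.28)

Difference: x̄₁ - x̄₂ = -16.60
SE = √(s₁²/n₁ + s₂²/n₂) = √(12.7²/79 + 11.4²/66) = 2.0027
df = 142.24 → 142 (Welch–Satterthwaite, rounded down)
t* = 1.656

CI: -16.60 ± 1.656 · 2.0027 = -16.60 ± 3.32 = (-19.92, -13.28)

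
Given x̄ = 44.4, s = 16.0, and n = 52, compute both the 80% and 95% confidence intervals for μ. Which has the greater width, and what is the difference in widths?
95% CI is wider by 3.15

df = 51
80% CI: t* = 1.298, (41.52, 47.28), width = 2 · t* · s/√n = 5.76
95% CI: t* = 2.008, (39.94, 48.86), width = 2 · t* · s/√n = 8.91

The 95% CI is wider by 8.91 - 5.76 = 3.15.
Higher confidence requires a wider interval.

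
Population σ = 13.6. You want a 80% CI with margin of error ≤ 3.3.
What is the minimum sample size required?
n ≥ 28

For margin E ≤ 3.3:
n ≥ (z* · σ / E)²
n ≥ (1.282 · 13.6 / 3.3)²
n ≥ 27.91

Minimum n = 28 (rounding up)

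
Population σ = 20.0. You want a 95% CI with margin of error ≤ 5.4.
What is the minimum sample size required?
n ≥ 53

For margin E ≤ 5.4:
n ≥ (z* · σ / E)²
n ≥ (1.960 · 20.0 / 5.4)²
n ≥ 52.70

Minimum n = 53 (rounding up)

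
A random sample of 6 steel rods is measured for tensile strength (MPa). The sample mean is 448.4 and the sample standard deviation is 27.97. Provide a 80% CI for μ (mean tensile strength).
(431.55, 465.25)

t-interval (σ unknown):
df = n - 1 = 5
t* = 1.476 for 80% confidence

Margin of error = t* · s/√n = 1.476 · 27.97/√6 = 16.85

CI: (431.55, 465.25)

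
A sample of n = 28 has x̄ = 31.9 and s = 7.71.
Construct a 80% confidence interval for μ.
(29.99, 33.81)

t-interval (σ unknown):
df = n - 1 = 27
t* = 1.314 for 80% confidence

Margin of error = t* · s/√n = 1.314 · 7.71/√28 = 1.91

CI: (29.99, 33.81)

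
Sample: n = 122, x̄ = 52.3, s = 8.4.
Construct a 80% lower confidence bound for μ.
μ ≥ 51.66

Lower bound (one-sided):
t* = 0.845 (one-sided for 80%)
Lower bound = x̄ - t* · s/√n = 52.3 - 0.845 · 8.4/√122 = 51.66

We are 80% confident that μ ≥ 51.66.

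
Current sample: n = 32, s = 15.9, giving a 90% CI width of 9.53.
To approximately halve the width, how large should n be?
n ≈ 128

CI width ∝ 1/√n
To reduce width by factor 2, need √n to grow by 2 → need 2² = 4 times as many samples.

Current: n = 32, width = 9.53
New: n = 128, width ≈ 4.66

Width reduced by factor of 9.53/4.66 = 2.05.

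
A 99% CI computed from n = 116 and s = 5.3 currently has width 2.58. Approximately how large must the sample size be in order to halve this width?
n ≈ 464

CI width ∝ 1/√n
To reduce width by factor 2, need √n to grow by 2 → need 2² = 4 times as many samples.

Current: n = 116, width = 2.58
New: n = 464, width ≈ 1.27

Width reduced by factor of 2.58/1.27 = 2.03.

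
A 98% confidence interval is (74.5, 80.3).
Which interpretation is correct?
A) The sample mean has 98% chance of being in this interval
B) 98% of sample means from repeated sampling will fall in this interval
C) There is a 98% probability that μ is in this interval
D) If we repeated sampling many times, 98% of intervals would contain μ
D

A) Wrong — x̄ is observed and sits in the interval by construction.
B) Wrong — coverage applies to intervals containing μ, not to future x̄ values.
C) Wrong — μ is fixed; the randomness lives in the interval, not in μ.
D) Correct — this is the frequentist long-run coverage interpretation.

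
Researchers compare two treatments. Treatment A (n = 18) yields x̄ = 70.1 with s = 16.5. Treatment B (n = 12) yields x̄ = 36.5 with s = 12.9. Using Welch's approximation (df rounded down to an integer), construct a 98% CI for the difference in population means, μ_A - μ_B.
(20.28, 46.92)

Difference: x̄₁ - x̄₂ = 33.60
SE = √(s₁²/n₁ + s₂²/n₂) = √(16.5²/18 + 12.9²/12) = 5.3845
df = 27.17 → 27 (Welch–Satterthwaite, rounded down)
t* = 2.473

CI: 33.60 ± 2.473 · 5.3845 = 33.60 ± 13.32 = (20.28, 46.92)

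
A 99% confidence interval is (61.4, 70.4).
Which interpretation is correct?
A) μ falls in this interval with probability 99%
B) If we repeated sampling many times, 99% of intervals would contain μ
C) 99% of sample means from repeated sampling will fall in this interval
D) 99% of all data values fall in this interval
B

A) Wrong — μ is fixed; the randomness lives in the interval, not in μ.
B) Correct — this is the frequentist long-run coverage interpretation.
C) Wrong — coverage applies to intervals containing μ, not to future x̄ values.
D) Wrong — a CI is about the parameter μ, not individual data values.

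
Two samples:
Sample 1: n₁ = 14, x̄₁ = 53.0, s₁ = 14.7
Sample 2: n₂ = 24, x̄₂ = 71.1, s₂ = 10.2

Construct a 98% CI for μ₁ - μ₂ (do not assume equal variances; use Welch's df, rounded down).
(-29.34, -6.86)

Difference: x̄₁ - x̄₂ = -18.10
SE = √(s₁²/n₁ + s₂²/n₂) = √(14.7²/14 + 10.2²/24) = 4.4463
df = 20.42 → 20 (Welch–Satterthwaite, rounded down)
t* = 2.528

CI: -18.10 ± 2.528 · 4.4463 = -18.10 ± 11.24 = (-29.34, -6.86)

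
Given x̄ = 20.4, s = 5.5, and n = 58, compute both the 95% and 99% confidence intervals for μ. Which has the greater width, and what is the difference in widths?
99% CI is wider by 0.96

df = 57
95% CI: t* = 2.002, (18.95, 21.85), width = 2 · t* · s/√n = 2.89
99% CI: t* = 2.665, (18.48, 22.32), width = 2 · t* · s/√n = 3.85

The 99% CI is wider by 3.85 - 2.89 = 0.96.
Higher confidence requires a wider interval.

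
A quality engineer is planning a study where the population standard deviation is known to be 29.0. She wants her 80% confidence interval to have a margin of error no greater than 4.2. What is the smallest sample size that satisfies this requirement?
n ≥ 79

For margin E ≤ 4.2:
n ≥ (z* · σ / E)²
n ≥ (1.282 · 29.0 / 4.2)²
n ≥ 78.36

Minimum n = 79 (rounding up)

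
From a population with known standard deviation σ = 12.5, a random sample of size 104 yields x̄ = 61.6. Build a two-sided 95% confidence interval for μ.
(59.20, 64.00)

z-interval (σ known):
z* = 1.960 for 95% confidence

Margin of error = z* · σ/√n = 1.960 · 12.5/√104 = 2.40

CI: (61.6 - 2.40, 61.6 + 2.40) = (59.20, 64.00)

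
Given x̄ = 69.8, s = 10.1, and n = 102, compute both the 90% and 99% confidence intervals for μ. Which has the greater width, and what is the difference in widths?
99% CI is wider by 1.93

df = 101
90% CI: t* = 1.660, (68.14, 71.46), width = 2 · t* · s/√n = 3.32
99% CI: t* = 2.625, (67.17, 72.43), width = 2 · t* · s/√n = 5.25

The 99% CI is wider by 5.25 - 3.32 = 1.93.
Higher confidence requires a wider interval.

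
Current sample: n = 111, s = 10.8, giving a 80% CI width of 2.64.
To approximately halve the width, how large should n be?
n ≈ 444

CI width ∝ 1/√n
To reduce width by factor 2, need √n to grow by 2 → need 2² = 4 times as many samples.

Current: n = 111, width = 2.64
New: n = 444, width ≈ 1.32

Width reduced by factor of 2.64/1.32 = 2.00.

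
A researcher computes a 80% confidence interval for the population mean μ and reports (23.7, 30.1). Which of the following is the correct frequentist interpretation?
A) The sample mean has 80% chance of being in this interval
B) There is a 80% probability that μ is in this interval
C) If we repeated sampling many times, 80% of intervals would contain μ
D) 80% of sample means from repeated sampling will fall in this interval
C

A) Wrong — x̄ is observed and sits in the interval by construction.
B) Wrong — μ is fixed; the randomness lives in the interval, not in μ.
C) Correct — this is the frequentist long-run coverage interpretation.
D) Wrong — coverage applies to intervals containing μ, not to future x̄ values.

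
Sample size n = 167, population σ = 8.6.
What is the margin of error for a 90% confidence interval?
Margin of error = 1.09

Margin of error = z* · σ/√n
= 1.645 · 8.6/√167
= 1.645 · 8.6/12.9228
= 1.09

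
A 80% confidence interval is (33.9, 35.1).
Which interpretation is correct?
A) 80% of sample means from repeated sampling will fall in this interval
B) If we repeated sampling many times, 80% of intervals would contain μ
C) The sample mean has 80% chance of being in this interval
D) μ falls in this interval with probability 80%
B

A) Wrong — coverage applies to intervals containing μ, not to future x̄ values.
B) Correct — this is the frequentist long-run coverage interpretation.
C) Wrong — x̄ is observed and sits in the interval by construction.
D) Wrong — μ is fixed; the randomness lives in the interval, not in μ.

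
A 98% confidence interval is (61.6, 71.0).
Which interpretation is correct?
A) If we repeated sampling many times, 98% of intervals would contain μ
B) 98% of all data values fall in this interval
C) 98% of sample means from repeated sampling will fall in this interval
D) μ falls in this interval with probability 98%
A

A) Correct — this is the frequentist long-run coverage interpretation.
B) Wrong — a CI is about the parameter μ, not individual data values.
C) Wrong — coverage applies to intervals containing μ, not to future x̄ values.
D) Wrong — μ is fixed; the randomness lives in the interval, not in μ.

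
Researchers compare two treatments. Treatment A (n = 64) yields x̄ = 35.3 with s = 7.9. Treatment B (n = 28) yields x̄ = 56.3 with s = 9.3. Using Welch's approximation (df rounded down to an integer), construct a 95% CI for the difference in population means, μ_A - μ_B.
(-25.06, -16.94)

Difference: x̄₁ - x̄₂ = -21.00
SE = √(s₁²/n₁ + s₂²/n₂) = √(7.9²/64 + 9.3²/28) = 2.0160
df = 44.82 → 44 (Welch–Satterthwaite, rounded down)
t* = 2.015

CI: -21.00 ± 2.015 · 2.0160 = -21.00 ± 4.06 = (-25.06, -16.94)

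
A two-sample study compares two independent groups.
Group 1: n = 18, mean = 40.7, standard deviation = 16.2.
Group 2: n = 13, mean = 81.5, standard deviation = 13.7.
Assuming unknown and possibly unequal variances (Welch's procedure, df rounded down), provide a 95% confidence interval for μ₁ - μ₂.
(-51.83, -29.77)

Difference: x̄₁ - x̄₂ = -40.80
SE = √(s₁²/n₁ + s₂²/n₂) = √(16.2²/18 + 13.7²/13) = 5.3868
df = 28.18 → 28 (Welch–Satterthwaite, rounded down)
t* = 2.048

CI: -40.80 ± 2.048 · 5.3868 = -40.80 ± 11.03 = (-51.83, -29.77)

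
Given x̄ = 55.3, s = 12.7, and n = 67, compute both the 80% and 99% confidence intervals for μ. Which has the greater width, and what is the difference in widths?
99% CI is wider by 4.21

df = 66
80% CI: t* = 1.295, (53.29, 57.31), width = 2 · t* · s/√n = 4.02
99% CI: t* = 2.652, (51.19, 59.41), width = 2 · t* · s/√n = 8.23

The 99% CI is wider by 8.23 - 4.02 = 4.21.
Higher confidence requires a wider interval.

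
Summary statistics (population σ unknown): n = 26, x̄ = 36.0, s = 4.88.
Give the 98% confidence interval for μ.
(33.62, 38.38)

t-interval (σ unknown):
df = n - 1 = 25
t* = 2.485 for 98% confidence

Margin of error = t* · s/√n = 2.485 · 4.88/√26 = 2.38

CI: (33.62, 38.38)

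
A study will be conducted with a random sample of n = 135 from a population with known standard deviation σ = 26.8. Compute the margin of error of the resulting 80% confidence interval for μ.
Margin of error = 2.96

Margin of error = z* · σ/√n
= 1.282 · 26.8/√135
= 1.282 · 26.8/11.6190
= 2.96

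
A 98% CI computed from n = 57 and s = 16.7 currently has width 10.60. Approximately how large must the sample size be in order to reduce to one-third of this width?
n ≈ 513

CI width ∝ 1/√n
To reduce width by factor 3, need √n to grow by 3 → need 3² = 9 times as many samples.

Current: n = 57, width = 10.60
New: n = 513, width ≈ 3.44

Width reduced by factor of 10.60/3.44 = 3.08.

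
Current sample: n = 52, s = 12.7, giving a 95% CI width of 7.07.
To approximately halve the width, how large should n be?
n ≈ 208

CI width ∝ 1/√n
To reduce width by factor 2, need √n to grow by 2 → need 2² = 4 times as many samples.

Current: n = 52, width = 7.07
New: n = 208, width ≈ 3.47

Width reduced by factor of 7.07/3.47 = 2.04.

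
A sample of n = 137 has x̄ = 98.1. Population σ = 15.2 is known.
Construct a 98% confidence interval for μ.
(95.08, 101.12)

z-interval (σ known):
z* = 2.326 for 98% confidence

Margin of error = z* · σ/√n = 2.326 · 15.2/√137 = 3.02

CI: (98.1 - 3.02, 98.1 + 3.02) = (95.08, 101.12)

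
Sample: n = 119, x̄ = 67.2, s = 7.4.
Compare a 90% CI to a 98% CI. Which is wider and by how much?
98% CI is wider by 0.95

df = 118
90% CI: t* = 1.658, (66.08, 68.32), width = 2 · t* · s/√n = 2.25
98% CI: t* = 2.358, (65.60, 68.80), width = 2 · t* · s/√n = 3.20

The 98% CI is wider by 3.20 - 2.25 = 0.95.
Higher confidence requires a wider interval.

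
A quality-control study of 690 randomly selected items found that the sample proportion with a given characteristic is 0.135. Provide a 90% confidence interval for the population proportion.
(0.114, 0.156)

Proportion CI:
SE = √(p̂(1-p̂)/n) = √(0.135 · 0.865 / 690) = 0.01301

z* = 1.645
Margin = z* · SE = 1.645 · 0.01301 = 0.0214

CI: 0.135 ± 0.0214 = (0.114, 0.156)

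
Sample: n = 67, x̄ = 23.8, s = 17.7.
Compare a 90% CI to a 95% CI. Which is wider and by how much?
95% CI is wider by 1.43

df = 66
90% CI: t* = 1.668, (20.19, 27.41), width = 2 · t* · s/√n = 7.21
95% CI: t* = 1.997, (19.48, 28.12), width = 2 · t* · s/√n = 8.64

The 95% CI is wider by 8.64 - 7.21 = 1.43.
Higher confidence requires a wider interval.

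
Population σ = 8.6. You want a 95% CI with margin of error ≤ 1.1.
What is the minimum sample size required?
n ≥ 235

For margin E ≤ 1.1:
n ≥ (z* · σ / E)²
n ≥ (1.960 · 8.6 / 1.1)²
n ≥ 234.81

Minimum n = 235 (rounding up)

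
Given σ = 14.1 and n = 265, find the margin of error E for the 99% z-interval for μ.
Margin of error = 2.23

Margin of error = z* · σ/√n
= 2.576 · 14.1/√265
= 2.576 · 14.1/16.2788
= 2.23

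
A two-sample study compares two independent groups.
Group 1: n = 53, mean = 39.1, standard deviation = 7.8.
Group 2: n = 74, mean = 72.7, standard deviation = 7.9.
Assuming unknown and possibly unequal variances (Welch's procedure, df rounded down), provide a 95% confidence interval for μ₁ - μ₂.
(-36.40, -30.80)

Difference: x̄₁ - x̄₂ = -33.60
SE = √(s₁²/n₁ + s₂²/n₂) = √(7.8²/53 + 7.9²/74) = 1.4111
df = 113.02 → 113 (Welch–Satterthwaite, rounded down)
t* = 1.981

CI: -33.60 ± 1.981 · 1.4111 = -33.60 ± 2.80 = (-36.40, -30.80)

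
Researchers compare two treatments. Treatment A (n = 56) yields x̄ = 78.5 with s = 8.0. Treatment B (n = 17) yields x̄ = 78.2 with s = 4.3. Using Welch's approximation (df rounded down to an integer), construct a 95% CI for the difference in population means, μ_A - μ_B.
(-2.70, 3.30)

Difference: x̄₁ - x̄₂ = 0.30
SE = √(s₁²/n₁ + s₂²/n₂) = √(8.0²/56 + 4.3²/17) = 1.4935
df = 50.93 → 50 (Welch–Satterthwaite, rounded down)
t* = 2.009

CI: 0.30 ± 2.009 · 1.4935 = 0.30 ± 3.00 = (-2.70, 3.30)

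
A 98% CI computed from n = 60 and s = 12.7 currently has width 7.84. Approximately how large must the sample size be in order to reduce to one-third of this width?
n ≈ 540

CI width ∝ 1/√n
To reduce width by factor 3, need √n to grow by 3 → need 3² = 9 times as many samples.

Current: n = 60, width = 7.84
New: n = 540, width ≈ 2.55

Width reduced by factor of 7.84/2.55 = 3.07.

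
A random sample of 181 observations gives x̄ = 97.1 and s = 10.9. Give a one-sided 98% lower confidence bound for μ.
μ ≥ 95.42

Lower bound (one-sided):
t* = 2.069 (one-sided for 98%)
Lower bound = x̄ - t* · s/√n = 97.1 - 2.069 · 10.9/√181 = 95.42

We are 98% confident that μ ≥ 95.42.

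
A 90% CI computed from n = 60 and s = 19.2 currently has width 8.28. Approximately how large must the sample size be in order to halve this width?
n ≈ 240

CI width ∝ 1/√n
To reduce width by factor 2, need √n to grow by 2 → need 2² = 4 times as many samples.

Current: n = 60, width = 8.28
New: n = 240, width ≈ 4.09

Width reduced by factor of 8.28/4.09 = 2.02.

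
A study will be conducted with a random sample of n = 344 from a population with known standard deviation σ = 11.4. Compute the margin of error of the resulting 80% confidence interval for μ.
Margin of error = 0.79

Margin of error = z* · σ/√n
= 1.282 · 11.4/√344
= 1.282 · 11.4/18.5472
= 0.79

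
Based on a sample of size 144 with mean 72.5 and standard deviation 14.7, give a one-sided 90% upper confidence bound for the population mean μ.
μ ≤ 74.08

Upper bound (one-sided):
t* = 1.287 (one-sided for 90%)
Upper bound = x̄ + t* · s/√n = 72.5 + 1.287 · 14.7/√144 = 74.08

We are 90% confident that μ ≤ 74.08.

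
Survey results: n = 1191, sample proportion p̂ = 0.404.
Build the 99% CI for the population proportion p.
(0.367, 0.441)

Proportion CI:
SE = √(p̂(1-p̂)/n) = √(0.404 · 0.596 / 1191) = 0.01422

z* = 2.576
Margin = z* · SE = 2.576 · 0.01422 = 0.0366

CI: 0.404 ± 0.0366 = (0.367, 0.441)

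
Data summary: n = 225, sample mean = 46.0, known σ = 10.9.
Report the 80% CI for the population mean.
(45.07, 46.93)

z-interval (σ known):
z* = 1.282 for 80% confidence

Margin of error = z* · σ/√n = 1.282 · 10.9/√225 = 0.93

CI: (46.0 - 0.93, 46.0 + 0.93) = (45.07, 46.93)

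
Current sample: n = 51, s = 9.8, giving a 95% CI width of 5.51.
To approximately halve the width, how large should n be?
n ≈ 204

CI width ∝ 1/√n
To reduce width by factor 2, need √n to grow by 2 → need 2² = 4 times as many samples.

Current: n = 51, width = 5.51
New: n = 204, width ≈ 2.71

Width reduced by factor of 5.51/2.71 = 2.03.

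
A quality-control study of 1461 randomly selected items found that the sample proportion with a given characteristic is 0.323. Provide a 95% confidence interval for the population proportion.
(0.299, 0.347)

Proportion CI:
SE = √(p̂(1-p̂)/n) = √(0.323 · 0.677 / 1461) = 0.01223

z* = 1.960
Margin = z* · SE = 1.960 · 0.01223 = 0.0240

CI: 0.323 ± 0.0240 = (0.299, 0.347)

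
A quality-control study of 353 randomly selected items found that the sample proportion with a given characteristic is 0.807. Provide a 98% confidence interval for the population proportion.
(0.758, 0.856)

Proportion CI:
SE = √(p̂(1-p̂)/n) = √(0.807 · 0.193 / 353) = 0.02101

z* = 2.326
Margin = z* · SE = 2.326 · 0.02101 = 0.0489

CI: 0.807 ± 0.0489 = (0.758, 0.856)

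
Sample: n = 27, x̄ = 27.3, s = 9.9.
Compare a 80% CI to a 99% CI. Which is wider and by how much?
99% CI is wider by 5.58

df = 26
80% CI: t* = 1.315, (24.79, 29.81), width = 2 · t* · s/√n = 5.01
99% CI: t* = 2.779, (22.01, 32.59), width = 2 · t* · s/√n = 10.59

The 99% CI is wider by 10.59 - 5.01 = 5.58.
Higher confidence requires a wider interval.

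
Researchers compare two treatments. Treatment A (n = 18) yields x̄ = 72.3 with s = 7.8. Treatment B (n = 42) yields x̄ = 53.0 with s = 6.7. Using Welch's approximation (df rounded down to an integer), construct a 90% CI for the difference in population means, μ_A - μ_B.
(15.71, 22.89)

Difference: x̄₁ - x̄₂ = 19.30
SE = √(s₁²/n₁ + s₂²/n₂) = √(7.8²/18 + 6.7²/42) = 2.1092
df = 28.28 → 28 (Welch–Satterthwaite, rounded down)
t* = 1.701

CI: 19.30 ± 1.701 · 2.1092 = 19.30 ± 3.59 = (15.71, 22.89)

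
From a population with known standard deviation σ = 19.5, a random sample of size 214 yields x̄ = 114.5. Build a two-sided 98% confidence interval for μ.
(111.40, 117.60)

z-interval (σ known):
z* = 2.326 for 98% confidence

Margin of error = z* · σ/√n = 2.326 · 19.5/√214 = 3.10

CI: (114.5 - 3.10, 114.5 + 3.10) = (111.40, 117.60)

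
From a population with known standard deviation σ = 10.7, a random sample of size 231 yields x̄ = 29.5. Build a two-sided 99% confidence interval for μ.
(27.69, 31.31)

z-interval (σ known):
z* = 2.576 for 99% confidence

Margin of error = z* · σ/√n = 2.576 · 10.7/√231 = 1.81

CI: (29.5 - 1.81, 29.5 + 1.81) = (27.69, 31.31)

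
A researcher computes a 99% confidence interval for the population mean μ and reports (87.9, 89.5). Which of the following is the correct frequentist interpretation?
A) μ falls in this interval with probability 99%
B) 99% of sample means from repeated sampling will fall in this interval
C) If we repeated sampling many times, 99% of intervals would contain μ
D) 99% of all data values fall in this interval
C

A) Wrong — μ is fixed; the randomness lives in the interval, not in μ.
B) Wrong — coverage applies to intervals containing μ, not to future x̄ values.
C) Correct — this is the frequentist long-run coverage interpretation.
D) Wrong — a CI is about the parameter μ, not individual data values.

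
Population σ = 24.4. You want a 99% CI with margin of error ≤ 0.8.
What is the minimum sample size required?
n ≥ 6173

For margin E ≤ 0.8:
n ≥ (z* · σ / E)²
n ≥ (2.576 · 24.4 / 0.8)²
n ≥ 6172.93

Minimum n = 6173 (rounding up)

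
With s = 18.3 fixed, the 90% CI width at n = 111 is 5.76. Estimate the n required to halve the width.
n ≈ 444

CI width ∝ 1/√n
To reduce width by factor 2, need √n to grow by 2 → need 2² = 4 times as many samples.

Current: n = 111, width = 5.76
New: n = 444, width ≈ 2.86

Width reduced by factor of 5.76/2.86 = 2.01.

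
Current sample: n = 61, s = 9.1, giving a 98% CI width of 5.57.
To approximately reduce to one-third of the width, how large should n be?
n ≈ 549

CI width ∝ 1/√n
To reduce width by factor 3, need √n to grow by 3 → need 3² = 9 times as many samples.

Current: n = 61, width = 5.57
New: n = 549, width ≈ 1.81

Width reduced by factor of 5.57/1.81 = 3.08.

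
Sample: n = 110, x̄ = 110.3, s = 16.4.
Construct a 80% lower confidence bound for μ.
μ ≥ 108.98

Lower bound (one-sided):
t* = 0.845 (one-sided for 80%)
Lower bound = x̄ - t* · s/√n = 110.3 - 0.845 · 16.4/√110 = 108.98

We are 80% confident that μ ≥ 108.98.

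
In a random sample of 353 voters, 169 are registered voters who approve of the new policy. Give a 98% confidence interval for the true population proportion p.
(0.417, 0.541)

Proportion CI:
p̂ = 169/353 = 0.47875
SE = √(p̂(1-p̂)/n) = √(0.47875 · 0.52125 / 353) = 0.02659

z* = 2.326
Margin = z* · SE = 2.326 · 0.02659 = 0.0618

CI: 0.47875 ± 0.0618 = (0.417, 0.541)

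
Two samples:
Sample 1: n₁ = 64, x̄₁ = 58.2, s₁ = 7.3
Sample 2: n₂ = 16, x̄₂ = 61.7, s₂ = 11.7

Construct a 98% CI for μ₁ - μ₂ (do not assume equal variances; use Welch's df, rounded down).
(-11.32, 4.32)

Difference: x̄₁ - x̄₂ = -3.50
SE = √(s₁²/n₁ + s₂²/n₂) = √(7.3²/64 + 11.7²/16) = 3.0640
df = 18.02 → 18 (Welch–Satterthwaite, rounded down)
t* = 2.552

CI: -3.50 ± 2.552 · 3.0640 = -3.50 ± 7.82 = (-11.32, 4.32)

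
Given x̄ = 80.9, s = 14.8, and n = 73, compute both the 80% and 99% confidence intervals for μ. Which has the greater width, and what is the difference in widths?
99% CI is wider by 4.69

df = 72
80% CI: t* = 1.293, (78.66, 83.14), width = 2 · t* · s/√n = 4.48
99% CI: t* = 2.646, (76.32, 85.48), width = 2 · t* · s/√n = 9.17

The 99% CI is wider by 9.17 - 4.48 = 4.69.
Higher confidence requires a wider interval.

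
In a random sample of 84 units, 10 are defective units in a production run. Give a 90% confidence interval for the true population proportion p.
(0.061, 0.177)

Proportion CI:
p̂ = 10/84 = 0.11905
SE = √(p̂(1-p̂)/n) = √(0.11905 · 0.88095 / 84) = 0.03533

z* = 1.645
Margin = z* · SE = 1.645 · 0.03533 = 0.0581

CI: 0.11905 ± 0.0581 = (0.061, 0.177)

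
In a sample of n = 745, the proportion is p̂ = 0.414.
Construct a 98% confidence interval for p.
(0.372, 0.456)

Proportion CI:
SE = √(p̂(1-p̂)/n) = √(0.414 · 0.586 / 745) = 0.01805

z* = 2.326
Margin = z* · SE = 2.326 · 0.01805 = 0.0420

CI: 0.414 ± 0.0420 = (0.372, 0.456)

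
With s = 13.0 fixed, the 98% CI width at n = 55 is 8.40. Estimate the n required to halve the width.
n ≈ 220

CI width ∝ 1/√n
To reduce width by factor 2, need √n to grow by 2 → need 2² = 4 times as many samples.

Current: n = 55, width = 8.40
New: n = 220, width ≈ 4.11

Width reduced by factor of 8.40/4.11 = 2.04.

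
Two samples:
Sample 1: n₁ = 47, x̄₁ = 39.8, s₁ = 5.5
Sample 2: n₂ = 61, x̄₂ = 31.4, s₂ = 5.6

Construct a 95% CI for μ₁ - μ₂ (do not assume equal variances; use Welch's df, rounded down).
(6.27, 10.53)

Difference: x̄₁ - x̄₂ = 8.40
SE = √(s₁²/n₁ + s₂²/n₂) = √(5.5²/47 + 5.6²/61) = 1.0760
df = 99.95 → 99 (Welch–Satterthwaite, rounded down)
t* = 1.984

CI: 8.40 ± 1.984 · 1.0760 = 8.40 ± 2.13 = (6.27, 10.53)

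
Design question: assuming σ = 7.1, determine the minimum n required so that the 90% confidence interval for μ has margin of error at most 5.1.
n ≥ 6

For margin E ≤ 5.1:
n ≥ (z* · σ / E)²
n ≥ (1.645 · 7.1 / 5.1)²
n ≥ 5.24

Minimum n = 6 (rounding up)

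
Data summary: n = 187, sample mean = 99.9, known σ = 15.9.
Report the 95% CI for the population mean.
(97.62, 102.18)

z-interval (σ known):
z* = 1.960 for 95% confidence

Margin of error = z* · σ/√n = 1.960 · 15.9/√187 = 2.28

CI: (99.9 - 2.28, 99.9 + 2.28) = (97.62, 102.18)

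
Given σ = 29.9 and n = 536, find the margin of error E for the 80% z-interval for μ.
Margin of error = 1.66

Margin of error = z* · σ/√n
= 1.282 · 29.9/√536
= 1.282 · 29.9/23.1517
= 1.66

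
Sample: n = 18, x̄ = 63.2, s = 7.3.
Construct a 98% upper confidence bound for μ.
μ ≤ 67.03

Upper bound (one-sided):
t* = 2.224 (one-sided for 98%)
Upper bound = x̄ + t* · s/√n = 63.2 + 2.224 · 7.3/√18 = 67.03

We are 98% confident that μ ≤ 67.03.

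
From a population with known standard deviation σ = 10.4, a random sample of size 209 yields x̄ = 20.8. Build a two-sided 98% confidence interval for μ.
(19.13, 22.47)

z-interval (σ known):
z* = 2.326 for 98% confidence

Margin of error = z* · σ/√n = 2.326 · 10.4/√209 = 1.67

CI: (20.8 - 1.67, 20.8 + 1.67) = (19.13, 22.47)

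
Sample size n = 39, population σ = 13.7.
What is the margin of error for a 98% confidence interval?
Margin of error = 5.10

Margin of error = z* · σ/√n
= 2.326 · 13.7/√39
= 2.326 · 13.7/6.2450
= 5.10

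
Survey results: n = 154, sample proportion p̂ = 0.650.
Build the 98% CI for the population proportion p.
(0.561, 0.739)

Proportion CI:
SE = √(p̂(1-p̂)/n) = √(0.650 · 0.350 / 154) = 0.03844

z* = 2.326
Margin = z* · SE = 2.326 · 0.03844 = 0.0894

CI: 0.650 ± 0.0894 = (0.561, 0.739)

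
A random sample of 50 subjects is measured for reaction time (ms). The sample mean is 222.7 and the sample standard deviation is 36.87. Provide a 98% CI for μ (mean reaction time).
(210.16, 235.24)

t-interval (σ unknown):
df = n - 1 = 49
t* = 2.405 for 98% confidence

Margin of error = t* · s/√n = 2.405 · 36.87/√50 = 12.54

CI: (210.16, 235.24)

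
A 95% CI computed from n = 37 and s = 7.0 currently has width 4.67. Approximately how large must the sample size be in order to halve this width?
n ≈ 148

CI width ∝ 1/√n
To reduce width by factor 2, need √n to grow by 2 → need 2² = 4 times as many samples.

Current: n = 37, width = 4.67
New: n = 148, width ≈ 2.27

Width reduced by factor of 4.67/2.27 = 2.06.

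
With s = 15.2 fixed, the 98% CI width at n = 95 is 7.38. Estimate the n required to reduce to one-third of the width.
n ≈ 855

CI width ∝ 1/√n
To reduce width by factor 3, need √n to grow by 3 → need 3² = 9 times as many samples.

Current: n = 95, width = 7.38
New: n = 855, width ≈ 2.42

Width reduced by factor of 7.38/2.42 = 3.05.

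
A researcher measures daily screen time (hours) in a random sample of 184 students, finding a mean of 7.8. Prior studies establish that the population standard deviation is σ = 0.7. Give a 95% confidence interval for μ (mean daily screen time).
(7.70, 7.90)

z-interval (σ known):
z* = 1.960 for 95% confidence

Margin of error = z* · σ/√n = 1.960 · 0.7/√184 = 0.10

CI: (7.8 - 0.10, 7.8 + 0.10) = (7.70, 7.90)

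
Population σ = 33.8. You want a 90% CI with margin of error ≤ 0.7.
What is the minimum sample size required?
n ≥ 6310

For margin E ≤ 0.7:
n ≥ (z* · σ / E)²
n ≥ (1.645 · 33.8 / 0.7)²
n ≥ 6309.12

Minimum n = 6310 (rounding up)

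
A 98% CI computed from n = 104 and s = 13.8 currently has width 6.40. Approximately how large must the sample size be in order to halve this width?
n ≈ 416

CI width ∝ 1/√n
To reduce width by factor 2, need √n to grow by 2 → need 2² = 4 times as many samples.

Current: n = 104, width = 6.40
New: n = 416, width ≈ 3.16

Width reduced by factor of 6.40/3.16 = 2.03.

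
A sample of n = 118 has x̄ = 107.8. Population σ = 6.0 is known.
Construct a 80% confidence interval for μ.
(107.09, 108.51)

z-interval (σ known):
z* = 1.282 for 80% confidence

Margin of error = z* · σ/√n = 1.282 · 6.0/√118 = 0.71

CI: (107.8 - 0.71, 107.8 + 0.71) = (107.09, 108.51)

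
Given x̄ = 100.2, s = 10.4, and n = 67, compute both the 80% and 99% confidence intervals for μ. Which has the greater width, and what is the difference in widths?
99% CI is wider by 3.45

df = 66
80% CI: t* = 1.295, (98.55, 101.85), width = 2 · t* · s/√n = 3.29
99% CI: t* = 2.652, (96.83, 103.57), width = 2 · t* · s/√n = 6.74

The 99% CI is wider by 6.74 - 3.29 = 3.45.
Higher confidence requires a wider interval.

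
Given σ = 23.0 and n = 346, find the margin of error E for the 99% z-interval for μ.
Margin of error = 3.19

Margin of error = z* · σ/√n
= 2.576 · 23.0/√346
= 2.576 · 23.0/18.6011
= 3.19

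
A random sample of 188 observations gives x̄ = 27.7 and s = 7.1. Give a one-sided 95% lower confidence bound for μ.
μ ≥ 26.84

Lower bound (one-sided):
t* = 1.653 (one-sided for 95%)
Lower bound = x̄ - t* · s/√n = 27.7 - 1.653 · 7.1/√188 = 26.84

We are 95% confident that μ ≥ 26.84.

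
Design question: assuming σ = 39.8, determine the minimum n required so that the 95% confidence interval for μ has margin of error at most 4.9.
n ≥ 254

For margin E ≤ 4.9:
n ≥ (z* · σ / E)²
n ≥ (1.960 · 39.8 / 4.9)²
n ≥ 253.45

Minimum n = 254 (rounding up)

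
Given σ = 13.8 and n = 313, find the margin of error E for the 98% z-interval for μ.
Margin of error = 1.81

Margin of error = z* · σ/√n
= 2.326 · 13.8/√313
= 2.326 · 13.8/17.6918
= 1.81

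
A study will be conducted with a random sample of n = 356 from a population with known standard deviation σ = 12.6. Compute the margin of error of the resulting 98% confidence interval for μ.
Margin of error = 1.55

Margin of error = z* · σ/√n
= 2.326 · 12.6/√356
= 2.326 · 12.6/18.8680
= 1.55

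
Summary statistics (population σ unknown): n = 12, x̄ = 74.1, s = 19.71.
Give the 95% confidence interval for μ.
(61.58, 86.62)

t-interval (σ unknown):
df = n - 1 = 11
t* = 2.201 for 95% confidence

Margin of error = t* · s/√n = 2.201 · 19.71/√12 = 12.52

CI: (61.58, 86.62)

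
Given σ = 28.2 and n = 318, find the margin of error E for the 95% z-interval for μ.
Margin of error = 3.10

Margin of error = z* · σ/√n
= 1.960 · 28.2/√318
= 1.960 · 28.2/17.8326
= 3.10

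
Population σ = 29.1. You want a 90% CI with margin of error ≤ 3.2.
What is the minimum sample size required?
n ≥ 224

For margin E ≤ 3.2:
n ≥ (z* · σ / E)²
n ≥ (1.645 · 29.1 / 3.2)²
n ≥ 223.78

Minimum n = 224 (rounding up)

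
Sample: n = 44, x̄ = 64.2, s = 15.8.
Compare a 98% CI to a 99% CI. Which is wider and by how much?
99% CI is wider by 1.33

df = 43
98% CI: t* = 2.416, (58.45, 69.95), width = 2 · t* · s/√n = 11.51
99% CI: t* = 2.695, (57.78, 70.62), width = 2 · t* · s/√n = 12.84

The 99% CI is wider by 12.84 - 11.51 = 1.33.
Higher confidence requires a wider interval.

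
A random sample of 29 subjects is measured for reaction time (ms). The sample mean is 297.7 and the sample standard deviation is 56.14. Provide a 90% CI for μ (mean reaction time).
(279.97, 315.43)

t-interval (σ unknown):
df = n - 1 = 28
t* = 1.701 for 90% confidence

Margin of error = t* · s/√n = 1.701 · 56.14/√29 = 17.73

CI: (279.97, 315.43)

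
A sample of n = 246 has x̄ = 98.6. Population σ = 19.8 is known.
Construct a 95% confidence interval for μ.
(96.13, 101.07)

z-interval (σ known):
z* = 1.960 for 95% confidence

Margin of error = z* · σ/√n = 1.960 · 19.8/√246 = 2.47

CI: (98.6 - 2.47, 98.6 + 2.47) = (96.13, 101.07)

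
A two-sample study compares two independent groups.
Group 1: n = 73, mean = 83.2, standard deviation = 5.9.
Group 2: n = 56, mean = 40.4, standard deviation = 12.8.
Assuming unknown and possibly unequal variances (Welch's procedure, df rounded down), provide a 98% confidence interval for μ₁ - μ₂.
(38.41, 47.19)

Difference: x̄₁ - x̄₂ = 42.80
SE = √(s₁²/n₁ + s₂²/n₂) = √(5.9²/73 + 12.8²/56) = 1.8446
df = 72.91 → 72 (Welch–Satterthwaite, rounded down)
t* = 2.379

CI: 42.80 ± 2.379 · 1.8446 = 42.80 ± 4.39 = (38.41, 47.19)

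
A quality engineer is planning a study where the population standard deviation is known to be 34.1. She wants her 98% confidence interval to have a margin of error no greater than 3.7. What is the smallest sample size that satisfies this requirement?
n ≥ 460

For margin E ≤ 3.7:
n ≥ (z* · σ / E)²
n ≥ (2.326 · 34.1 / 3.7)²
n ≥ 459.54

Minimum n = 460 (rounding up)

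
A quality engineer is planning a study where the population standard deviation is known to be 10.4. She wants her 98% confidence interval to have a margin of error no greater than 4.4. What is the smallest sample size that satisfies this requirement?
n ≥ 31

For margin E ≤ 4.4:
n ≥ (z* · σ / E)²
n ≥ (2.326 · 10.4 / 4.4)²
n ≥ 30.23

Minimum n = 31 (rounding up)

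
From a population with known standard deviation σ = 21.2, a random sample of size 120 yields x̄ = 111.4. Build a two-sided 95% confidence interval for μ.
(107.61, 115.19)

z-interval (σ known):
z* = 1.960 for 95% confidence

Margin of error = z* · σ/√n = 1.960 · 21.2/√120 = 3.79

CI: (111.4 - 3.79, 111.4 + 3.79) = (107.61, 115.19)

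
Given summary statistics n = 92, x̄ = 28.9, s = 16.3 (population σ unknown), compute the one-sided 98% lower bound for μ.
μ ≥ 25.36

Lower bound (one-sided):
t* = 2.084 (one-sided for 98%)
Lower bound = x̄ - t* · s/√n = 28.9 - 2.084 · 16.3/√92 = 25.36

We are 98% confident that μ ≥ 25.36.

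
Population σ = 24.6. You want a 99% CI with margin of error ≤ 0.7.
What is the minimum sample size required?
n ≥ 8196

For margin E ≤ 0.7:
n ≥ (z* · σ / E)²
n ≥ (2.576 · 24.6 / 0.7)²
n ≥ 8195.32

Minimum n = 8196 (rounding up)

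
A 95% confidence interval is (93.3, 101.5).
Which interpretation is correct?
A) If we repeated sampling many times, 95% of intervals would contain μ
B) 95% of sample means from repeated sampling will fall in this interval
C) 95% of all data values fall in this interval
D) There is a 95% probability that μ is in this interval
A

A) Correct — this is the frequentist long-run coverage interpretation.
B) Wrong — coverage applies to intervals containing μ, not to future x̄ values.
C) Wrong — a CI is about the parameter μ, not individual data values.
D) Wrong — μ is fixed; the randomness lives in the interval, not in μ.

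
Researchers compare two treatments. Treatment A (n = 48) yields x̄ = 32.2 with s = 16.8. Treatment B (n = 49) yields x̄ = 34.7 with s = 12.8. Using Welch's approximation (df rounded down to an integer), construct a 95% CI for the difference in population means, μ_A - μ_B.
(-8.54, 3.54)

Difference: x̄₁ - x̄₂ = -2.50
SE = √(s₁²/n₁ + s₂²/n₂) = √(16.8²/48 + 12.8²/49) = 3.0371
df = 87.84 → 87 (Welch–Satterthwaite, rounded down)
t* = 1.988

CI: -2.50 ± 1.988 · 3.0371 = -2.50 ± 6.04 = (-8.54, 3.54)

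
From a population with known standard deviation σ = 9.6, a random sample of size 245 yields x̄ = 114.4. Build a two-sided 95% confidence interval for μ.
(113.20, 115.60)

z-interval (σ known):
z* = 1.960 for 95% confidence

Margin of error = z* · σ/√n = 1.960 · 9.6/√245 = 1.20

CI: (114.4 - 1.20, 114.4 + 1.20) = (113.20, 115.60)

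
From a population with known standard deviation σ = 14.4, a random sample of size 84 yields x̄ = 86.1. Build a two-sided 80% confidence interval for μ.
(84.09, 88.11)

z-interval (σ known):
z* = 1.282 for 80% confidence

Margin of error = z* · σ/√n = 1.282 · 14.4/√84 = 2.01

CI: (86.1 - 2.01, 86.1 + 2.01) = (84.09, 88.11)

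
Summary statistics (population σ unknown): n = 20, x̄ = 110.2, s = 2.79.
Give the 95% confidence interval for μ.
(108.89, 111.51)

t-interval (σ unknown):
df = n - 1 = 19
t* = 2.093 for 95% confidence

Margin of error = t* · s/√n = 2.093 · 2.79/√20 = 1.31

CI: (108.89, 111.51)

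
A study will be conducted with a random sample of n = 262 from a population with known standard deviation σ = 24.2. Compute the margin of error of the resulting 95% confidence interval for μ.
Margin of error = 2.93

Margin of error = z* · σ/√n
= 1.960 · 24.2/√262
= 1.960 · 24.2/16.1864
= 2.93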